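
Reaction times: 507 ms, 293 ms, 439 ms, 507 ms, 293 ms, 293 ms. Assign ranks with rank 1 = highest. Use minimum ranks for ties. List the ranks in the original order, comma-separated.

Sorted (descending): 507, 507, 439, 293, 293, 293
The 2 values of 507 occupy positions 1–2 → each gets rank 1.
The 3 values of 293 occupy positions 4–6 → each gets rank 4.

1, 4, 3, 1, 4, 4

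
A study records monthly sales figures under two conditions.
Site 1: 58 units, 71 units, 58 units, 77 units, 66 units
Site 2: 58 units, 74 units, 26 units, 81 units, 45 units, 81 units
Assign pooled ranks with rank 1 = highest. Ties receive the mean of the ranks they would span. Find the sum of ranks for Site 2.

36

Sorted (descending): 81, 81, 77, 74, 71, 66, 58, 58, 58, 45, 26
The 2 values of 81 occupy positions 1–2 → average rank (1+2)/2 = 1.5.
The 3 values of 58 occupy positions 7–9 → average rank 8.
Site 2 values → pooled ranks: 58→8, 74→4, 26→11, 81→1.5, 45→10, 81→1.5
Rank sum = 8 + 4 + 11 + 1.5 + 10 + 1.5 = 36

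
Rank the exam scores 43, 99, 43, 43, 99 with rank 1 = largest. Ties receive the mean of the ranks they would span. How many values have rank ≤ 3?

Sorted (descending): 99, 99, 43, 43, 43
The 2 values of 99 occupy positions 1–2 → average rank (1+2)/2 = 1.5.
The 3 values of 43 occupy positions 3–5 → average rank 4.
Ranks ≤ 3: {1.5, 1.5} → 2 values.

2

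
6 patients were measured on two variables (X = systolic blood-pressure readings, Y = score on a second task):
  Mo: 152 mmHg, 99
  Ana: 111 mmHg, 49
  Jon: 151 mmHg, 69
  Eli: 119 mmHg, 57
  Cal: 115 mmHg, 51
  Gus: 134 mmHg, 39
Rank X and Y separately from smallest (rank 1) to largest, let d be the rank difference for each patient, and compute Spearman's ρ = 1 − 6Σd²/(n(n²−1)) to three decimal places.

Ranks of variable 1: 6, 1, 5, 3, 2, 4
Ranks of variable 2: 6, 2, 5, 4, 3, 1
d = r₁ − r₂: 0, -1, 0, -1, -1, 3
d²: 0, 1, 0, 1, 1, 9; Σd² = 12
ρ = 1 − 6·12/(6·35) = 1 − 72/210 = 0.657

0.657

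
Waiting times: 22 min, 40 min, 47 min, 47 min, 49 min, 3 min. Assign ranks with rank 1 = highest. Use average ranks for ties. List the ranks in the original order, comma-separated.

5, 4, 2.5, 2.5, 1, 6

Sorted (descending): 49, 47, 47, 40, 22, 3
The 2 values of 47 occupy positions 2–3 → average rank (2+3)/2 = 2.5.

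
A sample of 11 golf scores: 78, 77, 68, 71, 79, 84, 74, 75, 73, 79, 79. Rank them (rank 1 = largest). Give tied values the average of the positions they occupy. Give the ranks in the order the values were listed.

Sorted (descending): 84, 79, 79, 79, 78, 77, 75, 74, 73, 71, 68
The 3 values of 79 occupy positions 2–4 → average rank 3.

5, 6, 11, 10, 3, 1, 8, 7, 9, 3, 3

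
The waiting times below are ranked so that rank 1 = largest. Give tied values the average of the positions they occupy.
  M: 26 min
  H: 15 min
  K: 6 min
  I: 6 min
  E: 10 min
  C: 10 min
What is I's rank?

Sorted (descending): 26, 15, 10, 10, 6, 6
The 2 values of 10 occupy positions 3–4 → average rank (3+4)/2 = 3.5.
The 2 values of 6 occupy positions 5–6 → average rank (5+6)/2 = 5.5.
I has value 6 min → rank 5.5.

5.5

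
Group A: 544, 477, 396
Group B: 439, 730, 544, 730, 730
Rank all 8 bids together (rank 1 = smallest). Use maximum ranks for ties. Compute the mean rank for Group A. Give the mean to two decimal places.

Sorted (ascending): 396, 439, 477, 544, 544, 730, 730, 730
The 2 values of 544 occupy positions 4–5 → each gets rank 5.
The 3 values of 730 occupy positions 6–8 → each gets rank 8.
Group A values → pooled ranks: 544→5, 477→3, 396→1
Mean rank = (5 + 3 + 1) / 3 = 3.00

3.00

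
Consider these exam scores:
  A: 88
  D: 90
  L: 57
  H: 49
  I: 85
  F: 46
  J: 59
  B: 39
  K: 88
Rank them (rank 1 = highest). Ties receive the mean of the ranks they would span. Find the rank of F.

Sorted (descending): 90, 88, 88, 85, 59, 57, 49, 46, 39
The 2 values of 88 occupy positions 2–3 → average rank (2+3)/2 = 2.5.
F has value 46 → rank 8.

8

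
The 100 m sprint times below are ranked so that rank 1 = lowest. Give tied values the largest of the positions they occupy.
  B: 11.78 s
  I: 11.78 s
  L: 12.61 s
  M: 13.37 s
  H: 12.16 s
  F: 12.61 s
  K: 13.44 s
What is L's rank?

Sorted (ascending): 11.78, 11.78, 12.16, 12.61, 12.61, 13.37, 13.44
The 2 values of 11.78 occupy positions 1–2 → each gets rank 2.
The 2 values of 12.61 occupy positions 4–5 → each gets rank 5.
L has value 12.61 s → rank 5.

5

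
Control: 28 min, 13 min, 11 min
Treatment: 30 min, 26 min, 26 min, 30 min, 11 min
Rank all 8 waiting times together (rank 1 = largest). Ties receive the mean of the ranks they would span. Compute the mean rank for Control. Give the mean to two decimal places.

Sorted (descending): 30, 30, 28, 26, 26, 13, 11, 11
The 2 values of 30 occupy positions 1–2 → average rank (1+2)/2 = 1.5.
The 2 values of 26 occupy positions 4–5 → average rank (4+5)/2 = 4.5.
The 2 values of 11 occupy positions 7–8 → average rank (7+8)/2 = 7.5.
Control values → pooled ranks: 28→3, 13→6, 11→7.5
Mean rank = (3 + 6 + 7.5) / 3 = 5.50

5.50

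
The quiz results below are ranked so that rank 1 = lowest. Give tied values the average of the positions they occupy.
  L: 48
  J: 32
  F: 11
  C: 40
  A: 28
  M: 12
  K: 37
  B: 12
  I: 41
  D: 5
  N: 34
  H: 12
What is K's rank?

Sorted (ascending): 5, 11, 12, 12, 12, 28, 32, 34, 37, 40, 41, 48
The 3 values of 12 occupy positions 3–5 → average rank 4.
K has value 37 → rank 9.

9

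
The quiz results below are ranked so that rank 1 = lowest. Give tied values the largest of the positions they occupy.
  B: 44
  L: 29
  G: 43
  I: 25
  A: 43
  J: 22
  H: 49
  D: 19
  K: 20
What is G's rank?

7

Sorted (ascending): 19, 20, 22, 25, 29, 43, 43, 44, 49
The 2 values of 43 occupy positions 6–7 → each gets rank 7.
G has value 43 → rank 7.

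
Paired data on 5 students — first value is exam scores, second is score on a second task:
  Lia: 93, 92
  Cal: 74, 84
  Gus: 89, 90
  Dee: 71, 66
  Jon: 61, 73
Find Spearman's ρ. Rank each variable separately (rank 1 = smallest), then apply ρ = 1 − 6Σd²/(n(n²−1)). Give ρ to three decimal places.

Ranks of variable 1: 5, 3, 4, 2, 1
Ranks of variable 2: 5, 3, 4, 1, 2
d = r₁ − r₂: 0, 0, 0, 1, -1
d²: 0, 0, 0, 1, 1; Σd² = 2
ρ = 1 − 6·2/(5·24) = 1 − 12/120 = 0.900

0.900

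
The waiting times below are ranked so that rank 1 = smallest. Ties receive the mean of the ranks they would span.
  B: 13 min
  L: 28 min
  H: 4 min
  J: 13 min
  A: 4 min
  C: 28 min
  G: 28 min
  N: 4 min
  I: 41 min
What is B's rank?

Sorted (ascending): 4, 4, 4, 13, 13, 28, 28, 28, 41
The 3 values of 4 occupy positions 1–3 → average rank 2.
The 2 values of 13 occupy positions 4–5 → average rank (4+5)/2 = 4.5.
The 3 values of 28 occupy positions 6–8 → average rank 7.
B has value 13 min → rank 4.5.

4.5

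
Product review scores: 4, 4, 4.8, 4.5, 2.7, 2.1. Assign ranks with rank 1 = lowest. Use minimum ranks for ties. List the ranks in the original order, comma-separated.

Sorted (ascending): 2.1, 2.7, 4, 4, 4.5, 4.8
The 2 values of 4 occupy positions 3–4 → each gets rank 3.

3, 3, 6, 5, 2, 1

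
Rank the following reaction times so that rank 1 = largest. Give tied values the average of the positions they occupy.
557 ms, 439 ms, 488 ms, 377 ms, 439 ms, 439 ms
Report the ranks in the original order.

Sorted (descending): 557, 488, 439, 439, 439, 377
The 3 values of 439 occupy positions 3–5 → average rank 4.

1, 4, 2, 6, 4, 4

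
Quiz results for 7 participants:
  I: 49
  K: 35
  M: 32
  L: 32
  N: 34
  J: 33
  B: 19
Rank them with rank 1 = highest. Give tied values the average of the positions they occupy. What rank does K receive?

Sorted (descending): 49, 35, 34, 33, 32, 32, 19
The 2 values of 32 occupy positions 5–6 → average rank (5+6)/2 = 5.5.
K has value 35 → rank 2.

2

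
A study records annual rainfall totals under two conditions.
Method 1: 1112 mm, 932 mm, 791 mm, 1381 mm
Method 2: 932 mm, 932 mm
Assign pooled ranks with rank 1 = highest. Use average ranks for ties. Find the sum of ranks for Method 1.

Sorted (descending): 1381, 1112, 932, 932, 932, 791
The 3 values of 932 occupy positions 3–5 → average rank 4.
Method 1 values → pooled ranks: 1112→2, 932→4, 791→6, 1381→1
Rank sum = 2 + 4 + 6 + 1 = 13

13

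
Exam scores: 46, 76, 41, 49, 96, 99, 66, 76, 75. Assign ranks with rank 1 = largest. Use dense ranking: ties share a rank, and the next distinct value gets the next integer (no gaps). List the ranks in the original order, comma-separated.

7, 3, 8, 6, 2, 1, 5, 3, 4

Sorted (descending): 99, 96, 76, 76, 75, 66, 49, 46, 41
The 2 values of 76 share dense rank 3.
Remaining distinct values take the next consecutive integers.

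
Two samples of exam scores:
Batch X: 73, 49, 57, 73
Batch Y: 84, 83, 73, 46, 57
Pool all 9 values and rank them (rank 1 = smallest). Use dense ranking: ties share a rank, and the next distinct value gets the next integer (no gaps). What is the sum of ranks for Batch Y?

Sorted (ascending): 46, 49, 57, 57, 73, 73, 73, 83, 84
The 2 values of 57 share dense rank 3.
The 3 values of 73 share dense rank 4.
Remaining distinct values take the next consecutive integers.
Batch Y values → pooled ranks: 84→6, 83→5, 73→4, 46→1, 57→3
Rank sum = 6 + 5 + 4 + 1 + 3 = 19

19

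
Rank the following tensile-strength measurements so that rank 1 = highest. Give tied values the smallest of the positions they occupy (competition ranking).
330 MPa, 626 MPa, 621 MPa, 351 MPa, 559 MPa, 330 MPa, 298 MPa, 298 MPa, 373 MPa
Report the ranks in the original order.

6, 1, 2, 5, 3, 6, 8, 8, 4

Sorted (descending): 626, 621, 559, 373, 351, 330, 330, 298, 298
The 2 values of 330 occupy positions 6–7 → each gets rank 6.
The 2 values of 298 occupy positions 8–9 → each gets rank 8.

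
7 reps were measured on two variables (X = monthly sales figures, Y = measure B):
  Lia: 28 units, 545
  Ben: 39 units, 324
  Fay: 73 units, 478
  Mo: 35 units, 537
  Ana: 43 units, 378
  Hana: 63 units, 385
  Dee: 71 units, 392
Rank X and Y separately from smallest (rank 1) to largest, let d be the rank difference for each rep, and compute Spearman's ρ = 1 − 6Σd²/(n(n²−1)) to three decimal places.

-0.286

Ranks of variable 1: 1, 3, 7, 2, 4, 5, 6
Ranks of variable 2: 7, 1, 5, 6, 2, 3, 4
d = r₁ − r₂: -6, 2, 2, -4, 2, 2, 2
d²: 36, 4, 4, 16, 4, 4, 4; Σd² = 72
ρ = 1 − 6·72/(7·48) = 1 − 432/336 = -0.286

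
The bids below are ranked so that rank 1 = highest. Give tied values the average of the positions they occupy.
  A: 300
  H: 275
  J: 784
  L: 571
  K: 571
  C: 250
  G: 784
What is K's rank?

3.5

Sorted (descending): 784, 784, 571, 571, 300, 275, 250
The 2 values of 784 occupy positions 1–2 → average rank (1+2)/2 = 1.5.
The 2 values of 571 occupy positions 3–4 → average rank (3+4)/2 = 3.5.
K has value 571 → rank 3.5.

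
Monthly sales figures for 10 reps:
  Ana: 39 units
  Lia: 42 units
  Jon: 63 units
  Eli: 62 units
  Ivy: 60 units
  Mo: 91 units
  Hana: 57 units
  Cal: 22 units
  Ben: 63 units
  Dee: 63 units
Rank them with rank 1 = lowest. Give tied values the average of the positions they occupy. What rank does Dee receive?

8

Sorted (ascending): 22, 39, 42, 57, 60, 62, 63, 63, 63, 91
The 3 values of 63 occupy positions 7–9 → average rank 8.
Dee has value 63 units → rank 8.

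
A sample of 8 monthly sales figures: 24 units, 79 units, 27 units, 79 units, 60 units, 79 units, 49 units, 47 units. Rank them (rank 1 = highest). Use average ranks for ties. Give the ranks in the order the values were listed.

Sorted (descending): 79, 79, 79, 60, 49, 47, 27, 24
The 3 values of 79 occupy positions 1–3 → average rank 2.

8, 2, 7, 2, 4, 2, 5, 6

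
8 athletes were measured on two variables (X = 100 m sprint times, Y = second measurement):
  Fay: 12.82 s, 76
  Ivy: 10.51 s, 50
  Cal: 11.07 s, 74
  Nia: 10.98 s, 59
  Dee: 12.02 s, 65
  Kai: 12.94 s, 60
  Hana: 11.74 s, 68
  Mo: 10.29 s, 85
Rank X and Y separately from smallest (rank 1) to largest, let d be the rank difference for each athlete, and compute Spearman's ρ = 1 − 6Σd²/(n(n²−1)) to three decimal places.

Ranks of variable 1: 7, 2, 4, 3, 6, 8, 5, 1
Ranks of variable 2: 7, 1, 6, 2, 4, 3, 5, 8
d = r₁ − r₂: 0, 1, -2, 1, 2, 5, 0, -7
d²: 0, 1, 4, 1, 4, 25, 0, 49; Σd² = 84
ρ = 1 − 6·84/(8·63) = 1 − 504/504 = 0.000

0.000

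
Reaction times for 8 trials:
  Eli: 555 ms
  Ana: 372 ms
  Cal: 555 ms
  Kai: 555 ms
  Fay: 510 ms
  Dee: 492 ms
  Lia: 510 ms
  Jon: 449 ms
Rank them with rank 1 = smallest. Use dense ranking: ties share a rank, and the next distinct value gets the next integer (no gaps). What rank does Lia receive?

Sorted (ascending): 372, 449, 492, 510, 510, 555, 555, 555
The 2 values of 510 share dense rank 4.
The 3 values of 555 share dense rank 5.
Remaining distinct values take the next consecutive integers.
Lia has value 510 ms → rank 4.

4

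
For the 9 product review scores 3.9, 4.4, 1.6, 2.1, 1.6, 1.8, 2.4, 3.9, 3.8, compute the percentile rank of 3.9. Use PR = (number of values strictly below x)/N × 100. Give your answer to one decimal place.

N = 9.
Strictly below 3.9: 6. Equal to 3.9: 2.
PR = 6/9 × 100 = 66.7

66.7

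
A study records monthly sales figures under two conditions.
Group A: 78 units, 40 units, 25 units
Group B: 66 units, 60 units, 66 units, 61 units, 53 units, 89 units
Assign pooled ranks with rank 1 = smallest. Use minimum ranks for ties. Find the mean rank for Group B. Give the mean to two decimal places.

Sorted (ascending): 25, 40, 53, 60, 61, 66, 66, 78, 89
The 2 values of 66 occupy positions 6–7 → each gets rank 6.
Group B values → pooled ranks: 66→6, 60→4, 66→6, 61→5, 53→3, 89→9
Mean rank = (6 + 4 + 6 + 5 + 3 + 9) / 6 = 5.50

5.50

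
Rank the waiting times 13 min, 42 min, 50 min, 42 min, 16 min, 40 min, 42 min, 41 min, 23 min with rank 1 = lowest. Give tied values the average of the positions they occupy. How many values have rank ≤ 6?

5

Sorted (ascending): 13, 16, 23, 40, 41, 42, 42, 42, 50
The 3 values of 42 occupy positions 6–8 → average rank 7.
Ranks ≤ 6: {1, 2, 3, 4, 5} → 5 values.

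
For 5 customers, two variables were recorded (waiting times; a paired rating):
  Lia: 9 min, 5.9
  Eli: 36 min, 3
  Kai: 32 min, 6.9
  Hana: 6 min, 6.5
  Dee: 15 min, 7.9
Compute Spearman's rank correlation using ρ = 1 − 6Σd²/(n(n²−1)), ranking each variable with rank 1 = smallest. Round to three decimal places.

Ranks of variable 1: 2, 5, 4, 1, 3
Ranks of variable 2: 2, 1, 4, 3, 5
d = r₁ − r₂: 0, 4, 0, -2, -2
d²: 0, 16, 0, 4, 4; Σd² = 24
ρ = 1 − 6·24/(5·24) = 1 − 144/120 = -0.200

-0.200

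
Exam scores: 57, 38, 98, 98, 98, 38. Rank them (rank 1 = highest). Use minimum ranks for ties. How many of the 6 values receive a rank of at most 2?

Sorted (descending): 98, 98, 98, 57, 38, 38
The 3 values of 98 occupy positions 1–3 → each gets rank 1.
The 2 values of 38 occupy positions 5–6 → each gets rank 5.
Ranks ≤ 2: {1, 1, 1} → 3 values.

3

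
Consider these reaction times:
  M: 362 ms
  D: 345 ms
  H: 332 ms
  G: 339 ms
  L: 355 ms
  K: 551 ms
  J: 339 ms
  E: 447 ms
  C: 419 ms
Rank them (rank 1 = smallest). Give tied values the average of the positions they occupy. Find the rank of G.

Sorted (ascending): 332, 339, 339, 345, 355, 362, 419, 447, 551
The 2 values of 339 occupy positions 2–3 → average rank (2+3)/2 = 2.5.
G has value 339 ms → rank 2.5.

2.5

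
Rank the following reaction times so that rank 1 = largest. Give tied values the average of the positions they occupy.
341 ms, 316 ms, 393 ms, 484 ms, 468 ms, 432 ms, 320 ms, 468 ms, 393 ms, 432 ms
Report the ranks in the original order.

8, 10, 6.5, 1, 2.5, 4.5, 9, 2.5, 6.5, 4.5

Sorted (descending): 484, 468, 468, 432, 432, 393, 393, 341, 320, 316
The 2 values of 468 occupy positions 2–3 → average rank (2+3)/2 = 2.5.
The 2 values of 432 occupy positions 4–5 → average rank (4+5)/2 = 4.5.
The 2 values of 393 occupy positions 6–7 → average rank (6+7)/2 = 6.5.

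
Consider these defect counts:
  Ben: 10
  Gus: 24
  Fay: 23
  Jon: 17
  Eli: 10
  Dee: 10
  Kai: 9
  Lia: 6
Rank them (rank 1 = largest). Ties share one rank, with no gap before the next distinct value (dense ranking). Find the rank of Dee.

4

Sorted (descending): 24, 23, 17, 10, 10, 10, 9, 6
The 3 values of 10 share dense rank 4.
Remaining distinct values take the next consecutive integers.
Dee has value 10 → rank 4.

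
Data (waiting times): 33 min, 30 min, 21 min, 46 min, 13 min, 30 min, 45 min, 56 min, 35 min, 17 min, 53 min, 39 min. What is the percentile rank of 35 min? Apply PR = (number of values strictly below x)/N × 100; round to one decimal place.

N = 12.
Strictly below 35: 6. Equal to 35: 1.
PR = 6/12 × 100 = 50.0

50.0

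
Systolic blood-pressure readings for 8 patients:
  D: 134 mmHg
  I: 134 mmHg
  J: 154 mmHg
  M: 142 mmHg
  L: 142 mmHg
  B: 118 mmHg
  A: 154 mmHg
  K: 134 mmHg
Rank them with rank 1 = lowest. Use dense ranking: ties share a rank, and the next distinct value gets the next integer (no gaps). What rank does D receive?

2

Sorted (ascending): 118, 134, 134, 134, 142, 142, 154, 154
The 3 values of 134 share dense rank 2.
The 2 values of 142 share dense rank 3.
The 2 values of 154 share dense rank 4.
Remaining distinct values take the next consecutive integers.
D has value 134 mmHg → rank 2.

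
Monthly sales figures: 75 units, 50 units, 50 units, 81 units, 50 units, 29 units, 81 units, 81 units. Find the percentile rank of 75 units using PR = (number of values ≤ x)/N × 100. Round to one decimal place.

62.5

N = 8.
Strictly below 75: 4. Equal to 75: 1.
PR = 5/8 × 100 = 62.5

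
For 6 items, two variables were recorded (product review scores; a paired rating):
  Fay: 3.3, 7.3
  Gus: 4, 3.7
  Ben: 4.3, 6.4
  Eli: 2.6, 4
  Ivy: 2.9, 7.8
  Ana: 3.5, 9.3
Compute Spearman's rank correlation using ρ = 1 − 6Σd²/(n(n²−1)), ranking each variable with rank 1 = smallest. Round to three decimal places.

-0.143

Ranks of variable 1: 3, 5, 6, 1, 2, 4
Ranks of variable 2: 4, 1, 3, 2, 5, 6
d = r₁ − r₂: -1, 4, 3, -1, -3, -2
d²: 1, 16, 9, 1, 9, 4; Σd² = 40
ρ = 1 − 6·40/(6·35) = 1 − 240/210 = -0.143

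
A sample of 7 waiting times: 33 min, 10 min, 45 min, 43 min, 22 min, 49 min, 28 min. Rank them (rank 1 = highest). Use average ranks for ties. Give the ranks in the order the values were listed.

Sorted (descending): 49, 45, 43, 33, 28, 22, 10
No ties — each value takes its position as its rank.

4, 7, 2, 3, 6, 1, 5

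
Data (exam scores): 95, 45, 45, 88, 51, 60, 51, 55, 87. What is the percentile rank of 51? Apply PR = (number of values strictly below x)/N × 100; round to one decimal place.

N = 9.
Strictly below 51: 2. Equal to 51: 2.
PR = 2/9 × 100 = 22.2

22.2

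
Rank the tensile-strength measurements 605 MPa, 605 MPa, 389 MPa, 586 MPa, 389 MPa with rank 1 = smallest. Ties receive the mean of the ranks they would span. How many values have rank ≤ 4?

3

Sorted (ascending): 389, 389, 586, 605, 605
The 2 values of 389 occupy positions 1–2 → average rank (1+2)/2 = 1.5.
The 2 values of 605 occupy positions 4–5 → average rank (4+5)/2 = 4.5.
Ranks ≤ 4: {1.5, 1.5, 3} → 3 values.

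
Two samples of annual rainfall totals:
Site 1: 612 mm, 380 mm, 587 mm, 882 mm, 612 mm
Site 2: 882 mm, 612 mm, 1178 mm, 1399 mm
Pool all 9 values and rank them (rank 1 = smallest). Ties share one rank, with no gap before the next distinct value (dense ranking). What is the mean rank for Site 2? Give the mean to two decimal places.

Sorted (ascending): 380, 587, 612, 612, 612, 882, 882, 1178, 1399
The 3 values of 612 share dense rank 3.
The 2 values of 882 share dense rank 4.
Remaining distinct values take the next consecutive integers.
Site 2 values → pooled ranks: 882→4, 612→3, 1178→5, 1399→6
Mean rank = (4 + 3 + 5 + 6) / 4 = 4.50

4.50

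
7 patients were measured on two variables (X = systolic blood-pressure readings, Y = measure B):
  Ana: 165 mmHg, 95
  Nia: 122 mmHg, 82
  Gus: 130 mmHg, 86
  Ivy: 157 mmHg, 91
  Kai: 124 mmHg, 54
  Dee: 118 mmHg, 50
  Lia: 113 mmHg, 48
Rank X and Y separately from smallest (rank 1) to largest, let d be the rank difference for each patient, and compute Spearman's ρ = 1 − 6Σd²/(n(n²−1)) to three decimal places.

Ranks of variable 1: 7, 3, 5, 6, 4, 2, 1
Ranks of variable 2: 7, 4, 5, 6, 3, 2, 1
d = r₁ − r₂: 0, -1, 0, 0, 1, 0, 0
d²: 0, 1, 0, 0, 1, 0, 0; Σd² = 2
ρ = 1 − 6·2/(7·48) = 1 − 12/336 = 0.964

0.964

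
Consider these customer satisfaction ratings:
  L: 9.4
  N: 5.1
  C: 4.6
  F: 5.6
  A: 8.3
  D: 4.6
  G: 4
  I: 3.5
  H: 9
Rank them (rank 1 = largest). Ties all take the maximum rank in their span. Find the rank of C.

Sorted (descending): 9.4, 9, 8.3, 5.6, 5.1, 4.6, 4.6, 4, 3.5
The 2 values of 4.6 occupy positions 6–7 → each gets rank 7.
C has value 4.6 → rank 7.

7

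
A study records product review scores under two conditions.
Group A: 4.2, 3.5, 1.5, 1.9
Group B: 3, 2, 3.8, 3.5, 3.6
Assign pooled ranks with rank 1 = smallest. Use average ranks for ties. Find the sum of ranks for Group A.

Sorted (ascending): 1.5, 1.9, 2, 3, 3.5, 3.5, 3.6, 3.8, 4.2
The 2 values of 3.5 occupy positions 5–6 → average rank (5+6)/2 = 5.5.
Group A values → pooled ranks: 4.2→9, 3.5→5.5, 1.5→1, 1.9→2
Rank sum = 9 + 5.5 + 1 + 2 = 17.5

17.5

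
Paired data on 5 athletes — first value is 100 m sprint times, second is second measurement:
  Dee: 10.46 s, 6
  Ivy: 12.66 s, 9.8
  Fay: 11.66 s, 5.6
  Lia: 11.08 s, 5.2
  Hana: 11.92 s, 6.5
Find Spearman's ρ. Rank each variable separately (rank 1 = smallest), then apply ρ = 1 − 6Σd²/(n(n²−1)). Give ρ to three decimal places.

Ranks of variable 1: 1, 5, 3, 2, 4
Ranks of variable 2: 3, 5, 2, 1, 4
d = r₁ − r₂: -2, 0, 1, 1, 0
d²: 4, 0, 1, 1, 0; Σd² = 6
ρ = 1 − 6·6/(5·24) = 1 − 36/120 = 0.700

0.700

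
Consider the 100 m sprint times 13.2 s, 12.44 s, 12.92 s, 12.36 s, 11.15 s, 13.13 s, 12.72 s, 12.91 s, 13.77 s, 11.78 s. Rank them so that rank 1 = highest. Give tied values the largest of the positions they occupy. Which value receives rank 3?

Sorted (descending): 13.77, 13.2, 13.13, 12.92, 12.91, 12.72, 12.44, 12.36, 11.78, 11.15
No ties — each value takes its position as its rank.
Rank 3 → value 13.13.

13.13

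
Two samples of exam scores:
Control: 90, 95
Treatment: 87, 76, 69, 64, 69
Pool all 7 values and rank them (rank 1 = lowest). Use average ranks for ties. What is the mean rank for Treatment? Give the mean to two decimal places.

Sorted (ascending): 64, 69, 69, 76, 87, 90, 95
The 2 values of 69 occupy positions 2–3 → average rank (2+3)/2 = 2.5.
Treatment values → pooled ranks: 87→5, 76→4, 69→2.5, 64→1, 69→2.5
Mean rank = (5 + 4 + 2.5 + 1 + 2.5) / 5 = 3.00

3.00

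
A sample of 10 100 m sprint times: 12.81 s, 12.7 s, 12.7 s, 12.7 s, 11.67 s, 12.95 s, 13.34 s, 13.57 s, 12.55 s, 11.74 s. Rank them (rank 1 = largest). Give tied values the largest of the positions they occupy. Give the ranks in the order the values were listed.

4, 7, 7, 7, 10, 3, 2, 1, 8, 9

Sorted (descending): 13.57, 13.34, 12.95, 12.81, 12.7, 12.7, 12.7, 12.55, 11.74, 11.67
The 3 values of 12.7 occupy positions 5–7 → each gets rank 7.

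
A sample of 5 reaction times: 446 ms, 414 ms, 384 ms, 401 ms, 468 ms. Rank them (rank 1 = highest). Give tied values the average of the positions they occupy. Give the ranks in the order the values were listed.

2, 3, 5, 4, 1

Sorted (descending): 468, 446, 414, 401, 384
No ties — each value takes its position as its rank.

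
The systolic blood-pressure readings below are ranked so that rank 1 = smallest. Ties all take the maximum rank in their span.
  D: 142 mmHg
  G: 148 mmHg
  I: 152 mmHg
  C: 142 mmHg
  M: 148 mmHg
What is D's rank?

2

Sorted (ascending): 142, 142, 148, 148, 152
The 2 values of 142 occupy positions 1–2 → each gets rank 2.
The 2 values of 148 occupy positions 3–4 → each gets rank 4.
D has value 142 mmHg → rank 2.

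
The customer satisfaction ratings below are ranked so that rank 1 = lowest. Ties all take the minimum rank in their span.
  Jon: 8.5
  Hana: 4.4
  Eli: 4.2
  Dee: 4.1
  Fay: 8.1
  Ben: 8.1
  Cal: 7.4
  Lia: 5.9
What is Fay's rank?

6

Sorted (ascending): 4.1, 4.2, 4.4, 5.9, 7.4, 8.1, 8.1, 8.5
The 2 values of 8.1 occupy positions 6–7 → each gets rank 6.
Fay has value 8.1 → rank 6.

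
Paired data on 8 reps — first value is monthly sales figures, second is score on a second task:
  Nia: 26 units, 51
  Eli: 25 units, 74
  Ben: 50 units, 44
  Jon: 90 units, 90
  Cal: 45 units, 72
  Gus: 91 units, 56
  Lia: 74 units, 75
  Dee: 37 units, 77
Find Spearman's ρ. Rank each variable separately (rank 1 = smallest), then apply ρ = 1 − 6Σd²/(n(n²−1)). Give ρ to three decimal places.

Ranks of variable 1: 2, 1, 5, 7, 4, 8, 6, 3
Ranks of variable 2: 2, 5, 1, 8, 4, 3, 6, 7
d = r₁ − r₂: 0, -4, 4, -1, 0, 5, 0, -4
d²: 0, 16, 16, 1, 0, 25, 0, 16; Σd² = 74
ρ = 1 − 6·74/(8·63) = 1 − 444/504 = 0.119

0.119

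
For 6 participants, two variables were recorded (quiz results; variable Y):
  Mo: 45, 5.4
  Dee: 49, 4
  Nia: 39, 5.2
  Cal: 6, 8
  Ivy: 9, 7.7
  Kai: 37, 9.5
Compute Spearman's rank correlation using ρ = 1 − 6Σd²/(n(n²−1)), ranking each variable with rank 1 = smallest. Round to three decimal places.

Ranks of variable 1: 5, 6, 4, 1, 2, 3
Ranks of variable 2: 3, 1, 2, 5, 4, 6
d = r₁ − r₂: 2, 5, 2, -4, -2, -3
d²: 4, 25, 4, 16, 4, 9; Σd² = 62
ρ = 1 − 6·62/(6·35) = 1 − 372/210 = -0.771

-0.771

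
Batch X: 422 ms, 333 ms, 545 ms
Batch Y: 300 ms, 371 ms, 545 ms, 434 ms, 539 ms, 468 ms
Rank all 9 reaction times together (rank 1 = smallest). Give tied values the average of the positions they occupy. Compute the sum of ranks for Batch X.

14.5

Sorted (ascending): 300, 333, 371, 422, 434, 468, 539, 545, 545
The 2 values of 545 occupy positions 8–9 → average rank (8+9)/2 = 8.5.
Batch X values → pooled ranks: 422→4, 333→2, 545→8.5
Rank sum = 4 + 2 + 8.5 = 14.5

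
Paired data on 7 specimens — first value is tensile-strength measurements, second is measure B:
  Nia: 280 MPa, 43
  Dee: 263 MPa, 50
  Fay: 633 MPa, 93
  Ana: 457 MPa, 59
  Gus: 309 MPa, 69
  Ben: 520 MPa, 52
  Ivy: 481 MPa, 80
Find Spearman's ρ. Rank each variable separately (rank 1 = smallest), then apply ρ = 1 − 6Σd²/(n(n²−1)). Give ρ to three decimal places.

0.714

Ranks of variable 1: 2, 1, 7, 4, 3, 6, 5
Ranks of variable 2: 1, 2, 7, 4, 5, 3, 6
d = r₁ − r₂: 1, -1, 0, 0, -2, 3, -1
d²: 1, 1, 0, 0, 4, 9, 1; Σd² = 16
ρ = 1 − 6·16/(7·48) = 1 − 96/336 = 0.714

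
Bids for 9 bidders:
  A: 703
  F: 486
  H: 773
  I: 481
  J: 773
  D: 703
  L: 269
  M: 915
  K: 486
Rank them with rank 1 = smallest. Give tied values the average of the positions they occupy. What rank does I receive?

2

Sorted (ascending): 269, 481, 486, 486, 703, 703, 773, 773, 915
The 2 values of 486 occupy positions 3–4 → average rank (3+4)/2 = 3.5.
The 2 values of 703 occupy positions 5–6 → average rank (5+6)/2 = 5.5.
The 2 values of 773 occupy positions 7–8 → average rank (7+8)/2 = 7.5.
I has value 481 → rank 2.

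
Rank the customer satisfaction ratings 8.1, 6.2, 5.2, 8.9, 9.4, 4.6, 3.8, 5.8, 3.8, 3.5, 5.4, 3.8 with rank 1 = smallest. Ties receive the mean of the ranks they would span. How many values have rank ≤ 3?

Sorted (ascending): 3.5, 3.8, 3.8, 3.8, 4.6, 5.2, 5.4, 5.8, 6.2, 8.1, 8.9, 9.4
The 3 values of 3.8 occupy positions 2–4 → average rank 3.
Ranks ≤ 3: {1, 3, 3, 3} → 4 values.

4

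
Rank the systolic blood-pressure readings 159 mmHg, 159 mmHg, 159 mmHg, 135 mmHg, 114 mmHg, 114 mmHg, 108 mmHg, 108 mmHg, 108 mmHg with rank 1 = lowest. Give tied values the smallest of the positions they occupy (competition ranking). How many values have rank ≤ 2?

3

Sorted (ascending): 108, 108, 108, 114, 114, 135, 159, 159, 159
The 3 values of 108 occupy positions 1–3 → each gets rank 1.
The 2 values of 114 occupy positions 4–5 → each gets rank 4.
The 3 values of 159 occupy positions 7–9 → each gets rank 7.
Ranks ≤ 2: {1, 1, 1} → 3 values.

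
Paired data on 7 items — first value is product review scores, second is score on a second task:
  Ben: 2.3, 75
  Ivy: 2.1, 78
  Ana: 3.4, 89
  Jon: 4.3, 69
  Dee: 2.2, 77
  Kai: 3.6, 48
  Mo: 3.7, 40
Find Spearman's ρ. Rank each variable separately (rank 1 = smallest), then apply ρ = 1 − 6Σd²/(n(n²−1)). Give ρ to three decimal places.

-0.679

Ranks of variable 1: 3, 1, 4, 7, 2, 5, 6
Ranks of variable 2: 4, 6, 7, 3, 5, 2, 1
d = r₁ − r₂: -1, -5, -3, 4, -3, 3, 5
d²: 1, 25, 9, 16, 9, 9, 25; Σd² = 94
ρ = 1 − 6·94/(7·48) = 1 − 564/336 = -0.679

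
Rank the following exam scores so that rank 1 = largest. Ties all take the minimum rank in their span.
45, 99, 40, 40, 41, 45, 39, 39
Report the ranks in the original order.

2, 1, 5, 5, 4, 2, 7, 7

Sorted (descending): 99, 45, 45, 41, 40, 40, 39, 39
The 2 values of 45 occupy positions 2–3 → each gets rank 2.
The 2 values of 40 occupy positions 5–6 → each gets rank 5.
The 2 values of 39 occupy positions 7–8 → each gets rank 7.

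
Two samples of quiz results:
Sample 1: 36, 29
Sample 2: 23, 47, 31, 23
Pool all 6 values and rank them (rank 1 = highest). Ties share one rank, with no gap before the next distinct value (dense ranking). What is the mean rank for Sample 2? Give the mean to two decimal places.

Sorted (descending): 47, 36, 31, 29, 23, 23
The 2 values of 23 share dense rank 5.
Remaining distinct values take the next consecutive integers.
Sample 2 values → pooled ranks: 23→5, 47→1, 31→3, 23→5
Mean rank = (5 + 1 + 3 + 5) / 4 = 3.50

3.50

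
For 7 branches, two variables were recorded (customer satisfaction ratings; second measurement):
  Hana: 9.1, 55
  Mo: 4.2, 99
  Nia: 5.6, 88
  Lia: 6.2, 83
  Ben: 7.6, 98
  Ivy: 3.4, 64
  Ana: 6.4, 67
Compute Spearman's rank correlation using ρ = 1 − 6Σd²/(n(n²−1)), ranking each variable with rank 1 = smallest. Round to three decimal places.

Ranks of variable 1: 7, 2, 3, 4, 6, 1, 5
Ranks of variable 2: 1, 7, 5, 4, 6, 2, 3
d = r₁ − r₂: 6, -5, -2, 0, 0, -1, 2
d²: 36, 25, 4, 0, 0, 1, 4; Σd² = 70
ρ = 1 − 6·70/(7·48) = 1 − 420/336 = -0.250

-0.250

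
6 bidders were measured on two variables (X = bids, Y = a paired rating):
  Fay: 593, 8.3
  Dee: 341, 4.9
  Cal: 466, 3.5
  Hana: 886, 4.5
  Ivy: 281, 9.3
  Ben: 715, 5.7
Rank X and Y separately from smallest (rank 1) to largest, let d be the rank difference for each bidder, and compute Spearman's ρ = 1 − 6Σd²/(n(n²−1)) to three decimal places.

-0.371

Ranks of variable 1: 4, 2, 3, 6, 1, 5
Ranks of variable 2: 5, 3, 1, 2, 6, 4
d = r₁ − r₂: -1, -1, 2, 4, -5, 1
d²: 1, 1, 4, 16, 25, 1; Σd² = 48
ρ = 1 − 6·48/(6·35) = 1 − 288/210 = -0.371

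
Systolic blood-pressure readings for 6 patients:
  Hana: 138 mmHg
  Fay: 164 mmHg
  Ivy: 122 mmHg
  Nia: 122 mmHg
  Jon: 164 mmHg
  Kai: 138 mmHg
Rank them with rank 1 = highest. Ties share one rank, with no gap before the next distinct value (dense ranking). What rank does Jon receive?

1

Sorted (descending): 164, 164, 138, 138, 122, 122
The 2 values of 164 share dense rank 1.
The 2 values of 138 share dense rank 2.
The 2 values of 122 share dense rank 3.
Jon has value 164 mmHg → rank 1.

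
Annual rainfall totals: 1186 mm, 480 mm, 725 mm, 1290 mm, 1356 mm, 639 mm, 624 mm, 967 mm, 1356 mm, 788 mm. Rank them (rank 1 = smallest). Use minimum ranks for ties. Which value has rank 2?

Sorted (ascending): 480, 624, 639, 725, 788, 967, 1186, 1290, 1356, 1356
The 2 values of 1356 occupy positions 9–10 → each gets rank 9.
Rank 2 → value 624.

624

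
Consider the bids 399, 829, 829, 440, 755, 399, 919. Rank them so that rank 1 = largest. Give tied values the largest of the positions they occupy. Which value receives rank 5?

Sorted (descending): 919, 829, 829, 755, 440, 399, 399
The 2 values of 829 occupy positions 2–3 → each gets rank 3.
The 2 values of 399 occupy positions 6–7 → each gets rank 7.
Rank 5 → value 440.

440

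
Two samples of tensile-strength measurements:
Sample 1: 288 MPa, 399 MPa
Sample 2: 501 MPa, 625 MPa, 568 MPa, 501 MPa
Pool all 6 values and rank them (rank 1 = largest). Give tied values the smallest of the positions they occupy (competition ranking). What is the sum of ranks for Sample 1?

11

Sorted (descending): 625, 568, 501, 501, 399, 288
The 2 values of 501 occupy positions 3–4 → each gets rank 3.
Sample 1 values → pooled ranks: 288→6, 399→5
Rank sum = 6 + 5 = 11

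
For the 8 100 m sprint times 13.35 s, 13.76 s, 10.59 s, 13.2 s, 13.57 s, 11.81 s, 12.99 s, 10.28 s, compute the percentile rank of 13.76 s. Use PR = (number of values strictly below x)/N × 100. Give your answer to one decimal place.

N = 8.
Strictly below 13.76: 7. Equal to 13.76: 1.
PR = 7/8 × 100 = 87.5

87.5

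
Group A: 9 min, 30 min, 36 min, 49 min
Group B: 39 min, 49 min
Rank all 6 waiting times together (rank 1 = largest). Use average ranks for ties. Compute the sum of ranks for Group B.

Sorted (descending): 49, 49, 39, 36, 30, 9
The 2 values of 49 occupy positions 1–2 → average rank (1+2)/2 = 1.5.
Group B values → pooled ranks: 39→3, 49→1.5
Rank sum = 3 + 1.5 = 4.5

4.5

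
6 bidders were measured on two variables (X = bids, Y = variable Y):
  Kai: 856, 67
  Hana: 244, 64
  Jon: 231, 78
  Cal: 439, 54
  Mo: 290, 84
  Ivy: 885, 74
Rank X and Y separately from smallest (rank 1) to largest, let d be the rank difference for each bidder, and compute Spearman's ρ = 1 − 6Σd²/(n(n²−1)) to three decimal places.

Ranks of variable 1: 5, 2, 1, 4, 3, 6
Ranks of variable 2: 3, 2, 5, 1, 6, 4
d = r₁ − r₂: 2, 0, -4, 3, -3, 2
d²: 4, 0, 16, 9, 9, 4; Σd² = 42
ρ = 1 − 6·42/(6·35) = 1 − 252/210 = -0.200

-0.200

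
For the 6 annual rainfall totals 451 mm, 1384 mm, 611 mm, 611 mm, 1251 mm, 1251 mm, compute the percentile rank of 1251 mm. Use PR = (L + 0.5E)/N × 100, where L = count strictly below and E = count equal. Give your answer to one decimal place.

N = 6.
Strictly below 1251: 3. Equal to 1251: 2.
PR = (3 + 0.5·2)/6 × 100 = 66.7

66.7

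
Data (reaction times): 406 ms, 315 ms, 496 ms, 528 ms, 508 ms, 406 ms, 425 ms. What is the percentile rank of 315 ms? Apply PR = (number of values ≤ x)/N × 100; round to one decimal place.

N = 7.
Strictly below 315: 0. Equal to 315: 1.
PR = 1/7 × 100 = 14.3

14.3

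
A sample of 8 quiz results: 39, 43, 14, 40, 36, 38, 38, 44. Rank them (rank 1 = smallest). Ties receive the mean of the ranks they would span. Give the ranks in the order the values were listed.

5, 7, 1, 6, 2, 3.5, 3.5, 8

Sorted (ascending): 14, 36, 38, 38, 39, 40, 43, 44
The 2 values of 38 occupy positions 3–4 → average rank (3+4)/2 = 3.5.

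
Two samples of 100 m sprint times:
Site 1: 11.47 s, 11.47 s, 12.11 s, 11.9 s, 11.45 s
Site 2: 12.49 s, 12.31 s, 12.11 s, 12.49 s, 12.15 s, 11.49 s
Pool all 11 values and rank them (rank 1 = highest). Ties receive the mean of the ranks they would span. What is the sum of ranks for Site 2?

Sorted (descending): 12.49, 12.49, 12.31, 12.15, 12.11, 12.11, 11.9, 11.49, 11.47, 11.47, 11.45
The 2 values of 12.49 occupy positions 1–2 → average rank (1+2)/2 = 1.5.
The 2 values of 12.11 occupy positions 5–6 → average rank (5+6)/2 = 5.5.
The 2 values of 11.47 occupy positions 9–10 → average rank (9+10)/2 = 9.5.
Site 2 values → pooled ranks: 12.49→1.5, 12.31→3, 12.11→5.5, 12.49→1.5, 12.15→4, 11.49→8
Rank sum = 1.5 + 3 + 5.5 + 1.5 + 4 + 8 = 23.5

23.5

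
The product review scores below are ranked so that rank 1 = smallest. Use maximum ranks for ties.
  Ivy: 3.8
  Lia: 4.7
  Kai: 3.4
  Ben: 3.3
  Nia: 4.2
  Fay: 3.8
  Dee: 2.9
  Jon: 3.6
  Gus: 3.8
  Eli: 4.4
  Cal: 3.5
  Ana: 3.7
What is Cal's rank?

4

Sorted (ascending): 2.9, 3.3, 3.4, 3.5, 3.6, 3.7, 3.8, 3.8, 3.8, 4.2, 4.4, 4.7
The 3 values of 3.8 occupy positions 7–9 → each gets rank 9.
Cal has value 3.5 → rank 4.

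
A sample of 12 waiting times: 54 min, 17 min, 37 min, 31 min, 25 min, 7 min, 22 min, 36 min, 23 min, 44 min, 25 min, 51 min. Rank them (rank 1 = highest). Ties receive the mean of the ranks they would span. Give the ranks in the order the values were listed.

1, 11, 4, 6, 7.5, 12, 10, 5, 9, 3, 7.5, 2

Sorted (descending): 54, 51, 44, 37, 36, 31, 25, 25, 23, 22, 17, 7
The 2 values of 25 occupy positions 7–8 → average rank (7+8)/2 = 7.5.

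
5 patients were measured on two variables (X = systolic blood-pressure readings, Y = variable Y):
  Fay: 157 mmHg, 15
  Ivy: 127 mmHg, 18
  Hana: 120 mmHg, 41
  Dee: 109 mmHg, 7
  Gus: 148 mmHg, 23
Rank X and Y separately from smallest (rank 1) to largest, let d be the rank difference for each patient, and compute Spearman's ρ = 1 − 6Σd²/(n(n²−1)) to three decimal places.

Ranks of variable 1: 5, 3, 2, 1, 4
Ranks of variable 2: 2, 3, 5, 1, 4
d = r₁ − r₂: 3, 0, -3, 0, 0
d²: 9, 0, 9, 0, 0; Σd² = 18
ρ = 1 − 6·18/(5·24) = 1 − 108/120 = 0.100

0.100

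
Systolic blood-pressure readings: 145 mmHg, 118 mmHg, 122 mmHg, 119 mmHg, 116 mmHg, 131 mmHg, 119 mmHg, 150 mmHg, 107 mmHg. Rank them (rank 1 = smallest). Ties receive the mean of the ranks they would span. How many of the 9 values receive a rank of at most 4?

Sorted (ascending): 107, 116, 118, 119, 119, 122, 131, 145, 150
The 2 values of 119 occupy positions 4–5 → average rank (4+5)/2 = 4.5.
Ranks ≤ 4: {1, 2, 3} → 3 values.

3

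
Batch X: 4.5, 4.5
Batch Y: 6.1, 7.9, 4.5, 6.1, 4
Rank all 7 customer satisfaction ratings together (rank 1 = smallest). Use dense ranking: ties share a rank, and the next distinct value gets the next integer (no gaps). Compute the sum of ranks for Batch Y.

13

Sorted (ascending): 4, 4.5, 4.5, 4.5, 6.1, 6.1, 7.9
The 3 values of 4.5 share dense rank 2.
The 2 values of 6.1 share dense rank 3.
Remaining distinct values take the next consecutive integers.
Batch Y values → pooled ranks: 6.1→3, 7.9→4, 4.5→2, 6.1→3, 4→1
Rank sum = 3 + 4 + 2 + 3 + 1 = 13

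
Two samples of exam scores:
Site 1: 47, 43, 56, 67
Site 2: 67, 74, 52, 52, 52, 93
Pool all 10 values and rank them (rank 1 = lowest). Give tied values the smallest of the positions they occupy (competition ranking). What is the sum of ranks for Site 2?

Sorted (ascending): 43, 47, 52, 52, 52, 56, 67, 67, 74, 93
The 3 values of 52 occupy positions 3–5 → each gets rank 3.
The 2 values of 67 occupy positions 7–8 → each gets rank 7.
Site 2 values → pooled ranks: 67→7, 74→9, 52→3, 52→3, 52→3, 93→10
Rank sum = 7 + 9 + 3 + 3 + 3 + 10 = 35

35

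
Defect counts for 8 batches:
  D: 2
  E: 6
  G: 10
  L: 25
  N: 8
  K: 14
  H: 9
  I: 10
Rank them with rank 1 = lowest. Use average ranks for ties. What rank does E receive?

2

Sorted (ascending): 2, 6, 8, 9, 10, 10, 14, 25
The 2 values of 10 occupy positions 5–6 → average rank (5+6)/2 = 5.5.
E has value 6 → rank 2.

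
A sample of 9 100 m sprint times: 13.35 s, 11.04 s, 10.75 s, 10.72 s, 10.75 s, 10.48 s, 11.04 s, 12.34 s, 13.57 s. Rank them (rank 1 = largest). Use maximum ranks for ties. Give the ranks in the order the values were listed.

Sorted (descending): 13.57, 13.35, 12.34, 11.04, 11.04, 10.75, 10.75, 10.72, 10.48
The 2 values of 11.04 occupy positions 4–5 → each gets rank 5.
The 2 values of 10.75 occupy positions 6–7 → each gets rank 7.

2, 5, 7, 8, 7, 9, 5, 3, 1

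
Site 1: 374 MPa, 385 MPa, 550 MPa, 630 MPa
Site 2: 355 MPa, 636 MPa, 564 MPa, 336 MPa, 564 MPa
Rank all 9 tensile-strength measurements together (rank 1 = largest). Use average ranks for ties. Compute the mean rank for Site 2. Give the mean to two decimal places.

Sorted (descending): 636, 630, 564, 564, 550, 385, 374, 355, 336
The 2 values of 564 occupy positions 3–4 → average rank (3+4)/2 = 3.5.
Site 2 values → pooled ranks: 355→8, 636→1, 564→3.5, 336→9, 564→3.5
Mean rank = (8 + 1 + 3.5 + 9 + 3.5) / 5 = 5.00

5.00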